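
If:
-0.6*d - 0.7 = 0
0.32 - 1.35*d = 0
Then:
No Solution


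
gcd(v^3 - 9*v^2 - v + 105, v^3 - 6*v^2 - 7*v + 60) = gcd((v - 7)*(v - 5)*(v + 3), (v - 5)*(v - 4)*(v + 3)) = v^2 - 2*v - 15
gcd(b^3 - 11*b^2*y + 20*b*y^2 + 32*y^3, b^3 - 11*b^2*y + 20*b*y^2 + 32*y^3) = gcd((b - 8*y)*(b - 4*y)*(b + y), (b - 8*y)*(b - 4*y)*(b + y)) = b^3 - 11*b^2*y + 20*b*y^2 + 32*y^3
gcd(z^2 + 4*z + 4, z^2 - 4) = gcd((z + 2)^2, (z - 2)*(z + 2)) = z + 2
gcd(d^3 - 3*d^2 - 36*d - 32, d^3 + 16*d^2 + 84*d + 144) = d + 4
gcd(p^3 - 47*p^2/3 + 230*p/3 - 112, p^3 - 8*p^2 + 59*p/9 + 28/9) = p - 7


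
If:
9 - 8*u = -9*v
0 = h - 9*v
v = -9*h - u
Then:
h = -81/665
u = 738/665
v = -9/665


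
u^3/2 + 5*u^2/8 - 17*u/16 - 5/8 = (u/2 + 1)*(u - 5/4)*(u + 1/2)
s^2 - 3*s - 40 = (s - 8)*(s + 5)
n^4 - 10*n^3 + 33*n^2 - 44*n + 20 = (n - 5)*(n - 2)^2*(n - 1)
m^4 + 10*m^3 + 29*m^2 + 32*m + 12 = (m + 1)^2*(m + 2)*(m + 6)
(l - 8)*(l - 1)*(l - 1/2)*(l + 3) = l^4 - 13*l^3/2 - 16*l^2 + 67*l/2 - 12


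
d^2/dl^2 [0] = 0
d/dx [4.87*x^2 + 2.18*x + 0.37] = 9.74*x + 2.18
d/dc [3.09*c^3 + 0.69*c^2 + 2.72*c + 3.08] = 9.27*c^2 + 1.38*c + 2.72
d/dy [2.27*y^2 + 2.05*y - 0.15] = 4.54*y + 2.05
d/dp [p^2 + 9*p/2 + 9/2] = 2*p + 9/2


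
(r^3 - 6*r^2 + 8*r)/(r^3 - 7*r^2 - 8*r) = (-r^2 + 6*r - 8)/(-r^2 + 7*r + 8)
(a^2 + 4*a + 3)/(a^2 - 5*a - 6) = (a + 3)/(a - 6)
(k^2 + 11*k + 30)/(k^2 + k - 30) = (k + 5)/(k - 5)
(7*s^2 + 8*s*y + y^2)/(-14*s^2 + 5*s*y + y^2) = (s + y)/(-2*s + y)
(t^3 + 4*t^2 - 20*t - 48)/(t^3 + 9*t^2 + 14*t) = (t^2 + 2*t - 24)/(t*(t + 7))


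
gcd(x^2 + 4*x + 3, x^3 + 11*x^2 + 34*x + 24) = x + 1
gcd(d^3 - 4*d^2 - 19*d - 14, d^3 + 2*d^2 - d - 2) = d^2 + 3*d + 2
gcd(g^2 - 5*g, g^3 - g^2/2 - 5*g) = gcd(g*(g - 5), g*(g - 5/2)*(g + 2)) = g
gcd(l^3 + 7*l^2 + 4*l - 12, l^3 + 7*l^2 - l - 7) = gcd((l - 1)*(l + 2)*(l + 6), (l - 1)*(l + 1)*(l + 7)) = l - 1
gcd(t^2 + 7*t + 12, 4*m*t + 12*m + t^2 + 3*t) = t + 3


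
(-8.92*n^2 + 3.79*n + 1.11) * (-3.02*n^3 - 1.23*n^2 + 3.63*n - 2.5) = 26.9384*n^5 - 0.4742*n^4 - 40.3935*n^3 + 34.6924*n^2 - 5.4457*n - 2.775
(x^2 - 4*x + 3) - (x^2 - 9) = 12 - 4*x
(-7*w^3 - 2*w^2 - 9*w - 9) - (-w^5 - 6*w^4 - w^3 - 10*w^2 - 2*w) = w^5 + 6*w^4 - 6*w^3 + 8*w^2 - 7*w - 9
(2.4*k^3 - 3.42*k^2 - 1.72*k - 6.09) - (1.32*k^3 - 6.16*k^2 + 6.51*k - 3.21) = 1.08*k^3 + 2.74*k^2 - 8.23*k - 2.88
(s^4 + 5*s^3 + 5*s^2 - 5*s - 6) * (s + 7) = s^5 + 12*s^4 + 40*s^3 + 30*s^2 - 41*s - 42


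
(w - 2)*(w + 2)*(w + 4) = w^3 + 4*w^2 - 4*w - 16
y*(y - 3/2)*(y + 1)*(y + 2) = y^4 + 3*y^3/2 - 5*y^2/2 - 3*y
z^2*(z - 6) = z^3 - 6*z^2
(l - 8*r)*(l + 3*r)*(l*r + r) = l^3*r - 5*l^2*r^2 + l^2*r - 24*l*r^3 - 5*l*r^2 - 24*r^3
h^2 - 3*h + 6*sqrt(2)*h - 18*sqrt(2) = (h - 3)*(h + 6*sqrt(2))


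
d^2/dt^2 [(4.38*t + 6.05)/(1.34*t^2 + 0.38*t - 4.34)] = ((2.68*t + 0.38)*(4.38*t + 6.05)*(5.36*t + 0.76) - (35.2152*t + 19.5428)*(1.34*t^2 + 0.38*t - 4.34))/(1.34*t^2 + 0.38*t - 4.34)^3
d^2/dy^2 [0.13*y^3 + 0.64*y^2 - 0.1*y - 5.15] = 0.78*y + 1.28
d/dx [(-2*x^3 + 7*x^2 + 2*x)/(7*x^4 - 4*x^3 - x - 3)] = (x*(-2*x^2 + 7*x + 2)*(-28*x^3 + 12*x^2 + 1) + 2*(3*x^2 - 7*x - 1)*(-7*x^4 + 4*x^3 + x + 3))/(-7*x^4 + 4*x^3 + x + 3)^2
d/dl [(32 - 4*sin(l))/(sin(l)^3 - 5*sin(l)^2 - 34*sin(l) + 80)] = 4*(2*sin(l) + 3)*cos(l)/((sin(l) - 2)^2*(sin(l) + 5)^2)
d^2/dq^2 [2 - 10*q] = 0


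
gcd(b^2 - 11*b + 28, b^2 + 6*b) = 1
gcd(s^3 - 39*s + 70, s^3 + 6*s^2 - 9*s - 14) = s^2 + 5*s - 14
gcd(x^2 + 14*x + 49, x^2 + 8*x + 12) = 1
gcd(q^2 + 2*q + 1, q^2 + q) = q + 1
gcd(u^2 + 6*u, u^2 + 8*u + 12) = u + 6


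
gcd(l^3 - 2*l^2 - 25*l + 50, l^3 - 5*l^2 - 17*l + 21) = 1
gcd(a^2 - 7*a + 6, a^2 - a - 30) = a - 6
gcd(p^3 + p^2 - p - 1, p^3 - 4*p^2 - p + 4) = p^2 - 1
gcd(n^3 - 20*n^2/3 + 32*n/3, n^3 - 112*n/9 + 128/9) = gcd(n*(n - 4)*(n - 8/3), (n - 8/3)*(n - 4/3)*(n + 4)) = n - 8/3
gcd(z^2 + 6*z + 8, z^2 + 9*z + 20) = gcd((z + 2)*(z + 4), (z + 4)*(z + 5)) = z + 4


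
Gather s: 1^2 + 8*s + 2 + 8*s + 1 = 16*s + 4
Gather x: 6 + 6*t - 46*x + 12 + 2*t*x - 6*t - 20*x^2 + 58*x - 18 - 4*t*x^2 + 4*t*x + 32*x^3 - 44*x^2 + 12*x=32*x^3 + x^2*(-4*t - 64) + x*(6*t + 24)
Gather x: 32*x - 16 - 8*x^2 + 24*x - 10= -8*x^2 + 56*x - 26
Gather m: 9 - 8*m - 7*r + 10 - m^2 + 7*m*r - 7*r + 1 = -m^2 + m*(7*r - 8) - 14*r + 20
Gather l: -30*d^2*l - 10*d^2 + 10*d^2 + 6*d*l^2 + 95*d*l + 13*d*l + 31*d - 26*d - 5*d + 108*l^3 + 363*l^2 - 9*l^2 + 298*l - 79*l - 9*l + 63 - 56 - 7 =108*l^3 + l^2*(6*d + 354) + l*(-30*d^2 + 108*d + 210)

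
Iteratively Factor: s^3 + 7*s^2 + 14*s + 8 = (s + 4)*(s^2 + 3*s + 2) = (s + 1)*(s + 4)*(s + 2)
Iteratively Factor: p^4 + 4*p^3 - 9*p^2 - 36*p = (p + 4)*(p^3 - 9*p) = (p + 3)*(p + 4)*(p^2 - 3*p) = p*(p + 3)*(p + 4)*(p - 3)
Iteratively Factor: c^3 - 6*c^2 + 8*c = (c - 2)*(c^2 - 4*c) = c*(c - 2)*(c - 4)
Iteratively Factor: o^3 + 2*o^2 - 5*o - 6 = (o - 2)*(o^2 + 4*o + 3) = (o - 2)*(o + 1)*(o + 3)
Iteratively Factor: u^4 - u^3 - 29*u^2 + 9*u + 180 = (u - 5)*(u^3 + 4*u^2 - 9*u - 36) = (u - 5)*(u + 3)*(u^2 + u - 12) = (u - 5)*(u - 3)*(u + 3)*(u + 4)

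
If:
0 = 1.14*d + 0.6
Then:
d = -0.53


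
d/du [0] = 0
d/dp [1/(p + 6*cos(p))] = (6*sin(p) - 1)/(p + 6*cos(p))^2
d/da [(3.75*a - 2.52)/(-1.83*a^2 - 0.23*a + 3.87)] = (6.8625*a^2 - 9.2232*a + 13.9329)/(3.3489*a^4 + 0.8418*a^3 - 14.1113*a^2 - 1.7802*a + 14.9769)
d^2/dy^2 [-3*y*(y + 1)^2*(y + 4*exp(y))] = -12*y^3*exp(y) - 96*y^2*exp(y) - 36*y^2 - 180*y*exp(y) - 36*y - 72*exp(y) - 6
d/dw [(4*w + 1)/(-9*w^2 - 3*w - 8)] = (36*w^2 + 18*w - 29)/(81*w^4 + 54*w^3 + 153*w^2 + 48*w + 64)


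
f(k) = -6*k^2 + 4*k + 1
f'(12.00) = -140.00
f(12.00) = -815.00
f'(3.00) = -32.00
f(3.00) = -41.00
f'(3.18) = -34.16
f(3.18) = -46.95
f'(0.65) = -3.80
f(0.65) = 1.06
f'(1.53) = -14.36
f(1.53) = -6.93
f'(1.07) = -8.84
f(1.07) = -1.59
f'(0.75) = -5.00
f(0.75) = 0.62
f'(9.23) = -106.76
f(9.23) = -473.24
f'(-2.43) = 33.16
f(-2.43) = -44.15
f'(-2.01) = 28.12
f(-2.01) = -31.28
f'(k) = 4 - 12*k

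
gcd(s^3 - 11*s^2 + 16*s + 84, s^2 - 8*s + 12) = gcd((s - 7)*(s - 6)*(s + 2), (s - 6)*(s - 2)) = s - 6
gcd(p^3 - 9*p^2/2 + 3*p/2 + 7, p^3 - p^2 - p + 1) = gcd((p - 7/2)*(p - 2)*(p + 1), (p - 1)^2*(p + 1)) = p + 1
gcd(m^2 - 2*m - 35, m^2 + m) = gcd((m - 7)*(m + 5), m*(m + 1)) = 1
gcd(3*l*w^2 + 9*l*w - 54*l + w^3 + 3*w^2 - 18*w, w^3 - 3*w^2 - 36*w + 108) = w^2 + 3*w - 18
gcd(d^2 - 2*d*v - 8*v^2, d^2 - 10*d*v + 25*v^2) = 1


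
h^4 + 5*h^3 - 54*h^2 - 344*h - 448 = (h - 8)*(h + 2)*(h + 4)*(h + 7)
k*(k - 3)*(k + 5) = k^3 + 2*k^2 - 15*k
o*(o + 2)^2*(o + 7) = o^4 + 11*o^3 + 32*o^2 + 28*o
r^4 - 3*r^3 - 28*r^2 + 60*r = r*(r - 6)*(r - 2)*(r + 5)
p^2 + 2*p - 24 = (p - 4)*(p + 6)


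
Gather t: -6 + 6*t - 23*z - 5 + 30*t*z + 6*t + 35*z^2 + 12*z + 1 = t*(30*z + 12) + 35*z^2 - 11*z - 10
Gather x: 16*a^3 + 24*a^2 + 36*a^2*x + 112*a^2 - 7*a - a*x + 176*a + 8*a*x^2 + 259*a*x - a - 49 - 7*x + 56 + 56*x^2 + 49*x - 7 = 16*a^3 + 136*a^2 + 168*a + x^2*(8*a + 56) + x*(36*a^2 + 258*a + 42)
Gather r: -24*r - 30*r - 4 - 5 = -54*r - 9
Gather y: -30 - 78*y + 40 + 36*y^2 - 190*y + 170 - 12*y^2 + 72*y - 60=24*y^2 - 196*y + 120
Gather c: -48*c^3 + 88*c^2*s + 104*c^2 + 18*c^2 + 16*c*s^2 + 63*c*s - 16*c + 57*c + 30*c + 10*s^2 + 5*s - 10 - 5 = -48*c^3 + c^2*(88*s + 122) + c*(16*s^2 + 63*s + 71) + 10*s^2 + 5*s - 15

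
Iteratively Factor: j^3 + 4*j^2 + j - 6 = (j + 3)*(j^2 + j - 2) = (j - 1)*(j + 3)*(j + 2)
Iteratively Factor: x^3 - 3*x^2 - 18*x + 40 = (x - 2)*(x^2 - x - 20) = (x - 2)*(x + 4)*(x - 5)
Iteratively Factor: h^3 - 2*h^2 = (h)*(h^2 - 2*h) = h*(h - 2)*(h)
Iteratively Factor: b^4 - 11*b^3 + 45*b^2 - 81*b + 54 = (b - 3)*(b^3 - 8*b^2 + 21*b - 18) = (b - 3)^2*(b^2 - 5*b + 6) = (b - 3)^2*(b - 2)*(b - 3)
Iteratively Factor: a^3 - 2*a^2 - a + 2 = (a + 1)*(a^2 - 3*a + 2) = (a - 2)*(a + 1)*(a - 1)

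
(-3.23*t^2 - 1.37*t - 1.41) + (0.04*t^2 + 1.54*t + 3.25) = -3.19*t^2 + 0.17*t + 1.84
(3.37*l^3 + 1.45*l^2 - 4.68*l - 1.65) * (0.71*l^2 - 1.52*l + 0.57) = 2.3927*l^5 - 4.0929*l^4 - 3.6059*l^3 + 6.7686*l^2 - 0.1596*l - 0.9405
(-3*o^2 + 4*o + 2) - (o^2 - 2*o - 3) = -4*o^2 + 6*o + 5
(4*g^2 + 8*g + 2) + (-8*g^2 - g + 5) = -4*g^2 + 7*g + 7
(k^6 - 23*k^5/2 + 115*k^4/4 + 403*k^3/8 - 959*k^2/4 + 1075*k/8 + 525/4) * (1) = k^6 - 23*k^5/2 + 115*k^4/4 + 403*k^3/8 - 959*k^2/4 + 1075*k/8 + 525/4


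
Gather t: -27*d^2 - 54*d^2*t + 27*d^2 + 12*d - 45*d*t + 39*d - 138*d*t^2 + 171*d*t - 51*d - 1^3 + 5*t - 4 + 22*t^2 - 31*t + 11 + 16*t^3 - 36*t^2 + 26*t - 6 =16*t^3 + t^2*(-138*d - 14) + t*(-54*d^2 + 126*d)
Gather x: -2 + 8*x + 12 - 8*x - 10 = 0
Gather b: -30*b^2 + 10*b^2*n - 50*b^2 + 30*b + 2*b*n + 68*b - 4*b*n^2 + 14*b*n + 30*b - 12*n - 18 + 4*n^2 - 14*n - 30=b^2*(10*n - 80) + b*(-4*n^2 + 16*n + 128) + 4*n^2 - 26*n - 48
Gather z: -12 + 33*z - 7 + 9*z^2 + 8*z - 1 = 9*z^2 + 41*z - 20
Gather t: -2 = -2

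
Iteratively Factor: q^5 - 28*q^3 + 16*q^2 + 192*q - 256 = (q + 4)*(q^4 - 4*q^3 - 12*q^2 + 64*q - 64) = (q - 4)*(q + 4)*(q^3 - 12*q + 16) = (q - 4)*(q + 4)^2*(q^2 - 4*q + 4) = (q - 4)*(q - 2)*(q + 4)^2*(q - 2)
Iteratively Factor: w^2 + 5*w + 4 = (w + 4)*(w + 1)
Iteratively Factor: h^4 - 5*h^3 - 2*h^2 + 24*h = (h + 2)*(h^3 - 7*h^2 + 12*h) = (h - 4)*(h + 2)*(h^2 - 3*h) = (h - 4)*(h - 3)*(h + 2)*(h)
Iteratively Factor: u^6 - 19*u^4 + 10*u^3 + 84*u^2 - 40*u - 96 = (u + 2)*(u^5 - 2*u^4 - 15*u^3 + 40*u^2 + 4*u - 48) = (u + 2)*(u + 4)*(u^4 - 6*u^3 + 9*u^2 + 4*u - 12) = (u + 1)*(u + 2)*(u + 4)*(u^3 - 7*u^2 + 16*u - 12) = (u - 2)*(u + 1)*(u + 2)*(u + 4)*(u^2 - 5*u + 6) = (u - 3)*(u - 2)*(u + 1)*(u + 2)*(u + 4)*(u - 2)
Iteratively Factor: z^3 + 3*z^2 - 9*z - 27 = (z + 3)*(z^2 - 9) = (z - 3)*(z + 3)*(z + 3)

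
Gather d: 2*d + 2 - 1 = 2*d + 1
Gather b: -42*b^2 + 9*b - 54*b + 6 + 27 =-42*b^2 - 45*b + 33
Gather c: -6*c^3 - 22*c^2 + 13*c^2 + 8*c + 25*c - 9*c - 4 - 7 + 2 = -6*c^3 - 9*c^2 + 24*c - 9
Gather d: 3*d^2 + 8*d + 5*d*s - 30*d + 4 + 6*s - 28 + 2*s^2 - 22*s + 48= 3*d^2 + d*(5*s - 22) + 2*s^2 - 16*s + 24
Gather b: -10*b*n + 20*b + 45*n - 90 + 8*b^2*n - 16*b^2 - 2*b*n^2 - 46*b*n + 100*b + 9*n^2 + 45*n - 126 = b^2*(8*n - 16) + b*(-2*n^2 - 56*n + 120) + 9*n^2 + 90*n - 216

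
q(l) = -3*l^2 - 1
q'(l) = -6*l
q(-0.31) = -1.29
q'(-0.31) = 1.86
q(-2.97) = -27.46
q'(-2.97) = 17.82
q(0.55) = -1.91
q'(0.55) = -3.30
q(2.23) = -15.92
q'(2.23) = -13.38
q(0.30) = -1.27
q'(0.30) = -1.80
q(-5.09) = -78.72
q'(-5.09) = 30.54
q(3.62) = -40.31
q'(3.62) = -21.72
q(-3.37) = -35.07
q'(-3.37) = 20.22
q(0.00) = -1.00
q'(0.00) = 0.00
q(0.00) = -1.00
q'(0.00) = 0.00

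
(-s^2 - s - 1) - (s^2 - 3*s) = -2*s^2 + 2*s - 1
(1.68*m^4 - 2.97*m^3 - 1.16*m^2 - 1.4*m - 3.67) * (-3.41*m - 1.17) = -5.7288*m^5 + 8.1621*m^4 + 7.4305*m^3 + 6.1312*m^2 + 14.1527*m + 4.2939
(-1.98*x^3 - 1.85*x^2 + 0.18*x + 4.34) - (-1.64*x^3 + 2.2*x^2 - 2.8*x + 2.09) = -0.34*x^3 - 4.05*x^2 + 2.98*x + 2.25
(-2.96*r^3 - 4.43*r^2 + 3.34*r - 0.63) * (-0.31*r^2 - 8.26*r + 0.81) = 0.9176*r^5 + 25.8229*r^4 + 33.1588*r^3 - 30.9814*r^2 + 7.9092*r - 0.5103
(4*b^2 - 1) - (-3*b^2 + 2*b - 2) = 7*b^2 - 2*b + 1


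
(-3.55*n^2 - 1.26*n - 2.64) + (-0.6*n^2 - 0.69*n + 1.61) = -4.15*n^2 - 1.95*n - 1.03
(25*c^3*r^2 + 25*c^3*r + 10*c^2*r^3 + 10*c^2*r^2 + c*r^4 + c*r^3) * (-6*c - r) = -150*c^4*r^2 - 150*c^4*r - 85*c^3*r^3 - 85*c^3*r^2 - 16*c^2*r^4 - 16*c^2*r^3 - c*r^5 - c*r^4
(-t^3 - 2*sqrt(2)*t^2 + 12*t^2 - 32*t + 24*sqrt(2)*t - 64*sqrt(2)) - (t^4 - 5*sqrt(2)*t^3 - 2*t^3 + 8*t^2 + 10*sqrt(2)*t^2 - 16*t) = -t^4 + t^3 + 5*sqrt(2)*t^3 - 12*sqrt(2)*t^2 + 4*t^2 - 16*t + 24*sqrt(2)*t - 64*sqrt(2)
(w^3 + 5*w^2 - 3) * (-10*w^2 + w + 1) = -10*w^5 - 49*w^4 + 6*w^3 + 35*w^2 - 3*w - 3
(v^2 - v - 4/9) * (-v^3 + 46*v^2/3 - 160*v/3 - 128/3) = -v^5 + 49*v^4/3 - 614*v^3/9 + 104*v^2/27 + 1792*v/27 + 512/27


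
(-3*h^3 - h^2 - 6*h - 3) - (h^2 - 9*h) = -3*h^3 - 2*h^2 + 3*h - 3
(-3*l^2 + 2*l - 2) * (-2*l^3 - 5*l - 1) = 6*l^5 - 4*l^4 + 19*l^3 - 7*l^2 + 8*l + 2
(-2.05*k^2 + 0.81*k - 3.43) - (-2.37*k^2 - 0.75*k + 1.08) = 0.32*k^2 + 1.56*k - 4.51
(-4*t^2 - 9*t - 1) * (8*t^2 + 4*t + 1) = -32*t^4 - 88*t^3 - 48*t^2 - 13*t - 1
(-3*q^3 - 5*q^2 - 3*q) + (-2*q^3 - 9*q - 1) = -5*q^3 - 5*q^2 - 12*q - 1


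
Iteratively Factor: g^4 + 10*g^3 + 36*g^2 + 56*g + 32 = (g + 2)*(g^3 + 8*g^2 + 20*g + 16) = (g + 2)^2*(g^2 + 6*g + 8) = (g + 2)^3*(g + 4)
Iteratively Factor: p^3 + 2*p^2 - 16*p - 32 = (p + 2)*(p^2 - 16) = (p - 4)*(p + 2)*(p + 4)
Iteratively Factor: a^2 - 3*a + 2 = (a - 2)*(a - 1)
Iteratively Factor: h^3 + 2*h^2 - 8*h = (h)*(h^2 + 2*h - 8) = h*(h - 2)*(h + 4)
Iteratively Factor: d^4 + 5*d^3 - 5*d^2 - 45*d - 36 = (d + 1)*(d^3 + 4*d^2 - 9*d - 36) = (d - 3)*(d + 1)*(d^2 + 7*d + 12) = (d - 3)*(d + 1)*(d + 4)*(d + 3)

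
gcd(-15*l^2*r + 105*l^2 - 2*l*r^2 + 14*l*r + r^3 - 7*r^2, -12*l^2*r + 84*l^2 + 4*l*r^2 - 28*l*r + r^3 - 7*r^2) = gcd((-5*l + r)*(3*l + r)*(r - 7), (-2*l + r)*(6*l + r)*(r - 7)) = r - 7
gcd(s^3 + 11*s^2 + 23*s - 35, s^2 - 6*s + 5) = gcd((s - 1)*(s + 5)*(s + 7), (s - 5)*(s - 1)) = s - 1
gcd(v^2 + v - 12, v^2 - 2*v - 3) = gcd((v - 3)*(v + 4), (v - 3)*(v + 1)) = v - 3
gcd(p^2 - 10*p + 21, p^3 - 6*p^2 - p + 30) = p - 3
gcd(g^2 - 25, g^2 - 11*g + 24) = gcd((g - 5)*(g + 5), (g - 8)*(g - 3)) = 1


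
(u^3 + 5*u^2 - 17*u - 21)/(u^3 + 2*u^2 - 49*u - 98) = (u^2 - 2*u - 3)/(u^2 - 5*u - 14)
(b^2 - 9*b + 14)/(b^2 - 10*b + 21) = (b - 2)/(b - 3)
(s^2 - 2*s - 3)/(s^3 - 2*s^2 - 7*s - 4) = (s - 3)/(s^2 - 3*s - 4)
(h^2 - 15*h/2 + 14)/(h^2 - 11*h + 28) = (h - 7/2)/(h - 7)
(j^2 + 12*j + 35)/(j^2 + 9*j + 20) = (j + 7)/(j + 4)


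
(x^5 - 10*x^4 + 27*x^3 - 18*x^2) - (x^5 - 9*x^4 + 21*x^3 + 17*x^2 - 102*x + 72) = -x^4 + 6*x^3 - 35*x^2 + 102*x - 72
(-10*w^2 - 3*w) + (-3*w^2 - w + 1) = -13*w^2 - 4*w + 1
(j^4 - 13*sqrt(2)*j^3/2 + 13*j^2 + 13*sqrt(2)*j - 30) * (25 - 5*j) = -5*j^5 + 25*j^4 + 65*sqrt(2)*j^4/2 - 325*sqrt(2)*j^3/2 - 65*j^3 - 65*sqrt(2)*j^2 + 325*j^2 + 150*j + 325*sqrt(2)*j - 750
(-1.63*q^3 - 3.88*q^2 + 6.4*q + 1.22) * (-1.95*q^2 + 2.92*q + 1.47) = 3.1785*q^5 + 2.8064*q^4 - 26.2057*q^3 + 10.6054*q^2 + 12.9704*q + 1.7934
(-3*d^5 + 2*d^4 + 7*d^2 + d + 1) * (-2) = 6*d^5 - 4*d^4 - 14*d^2 - 2*d - 2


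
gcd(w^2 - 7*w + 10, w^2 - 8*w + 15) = w - 5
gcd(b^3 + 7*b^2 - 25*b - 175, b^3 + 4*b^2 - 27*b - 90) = b - 5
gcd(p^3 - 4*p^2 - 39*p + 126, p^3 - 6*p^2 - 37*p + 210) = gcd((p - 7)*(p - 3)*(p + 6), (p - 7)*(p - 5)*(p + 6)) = p^2 - p - 42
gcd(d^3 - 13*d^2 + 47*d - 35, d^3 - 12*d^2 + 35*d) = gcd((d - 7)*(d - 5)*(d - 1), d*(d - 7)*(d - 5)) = d^2 - 12*d + 35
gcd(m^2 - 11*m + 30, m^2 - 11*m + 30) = m^2 - 11*m + 30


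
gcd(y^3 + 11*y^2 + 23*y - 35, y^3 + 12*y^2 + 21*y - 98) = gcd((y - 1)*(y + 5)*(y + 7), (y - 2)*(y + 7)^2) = y + 7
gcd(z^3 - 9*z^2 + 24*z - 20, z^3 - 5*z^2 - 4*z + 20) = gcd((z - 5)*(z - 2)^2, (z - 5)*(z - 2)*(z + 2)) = z^2 - 7*z + 10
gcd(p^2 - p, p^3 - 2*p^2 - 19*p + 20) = p - 1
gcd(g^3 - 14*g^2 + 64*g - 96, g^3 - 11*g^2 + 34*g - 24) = g^2 - 10*g + 24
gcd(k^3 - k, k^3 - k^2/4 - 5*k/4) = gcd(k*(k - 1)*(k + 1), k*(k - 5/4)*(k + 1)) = k^2 + k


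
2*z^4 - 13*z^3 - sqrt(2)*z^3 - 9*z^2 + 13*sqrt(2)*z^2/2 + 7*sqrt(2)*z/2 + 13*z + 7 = (z - 7)*(z - sqrt(2))*(sqrt(2)*z + 1)*(sqrt(2)*z + sqrt(2)/2)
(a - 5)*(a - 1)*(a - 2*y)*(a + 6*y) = a^4 + 4*a^3*y - 6*a^3 - 12*a^2*y^2 - 24*a^2*y + 5*a^2 + 72*a*y^2 + 20*a*y - 60*y^2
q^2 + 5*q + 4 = (q + 1)*(q + 4)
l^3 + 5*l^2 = l^2*(l + 5)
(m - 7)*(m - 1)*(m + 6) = m^3 - 2*m^2 - 41*m + 42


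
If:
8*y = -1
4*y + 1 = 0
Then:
No Solution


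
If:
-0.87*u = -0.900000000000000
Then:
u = 1.03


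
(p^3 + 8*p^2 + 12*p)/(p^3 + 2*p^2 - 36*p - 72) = p/(p - 6)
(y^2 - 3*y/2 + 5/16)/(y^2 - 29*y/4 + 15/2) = (y - 1/4)/(y - 6)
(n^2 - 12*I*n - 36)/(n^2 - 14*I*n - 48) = (n - 6*I)/(n - 8*I)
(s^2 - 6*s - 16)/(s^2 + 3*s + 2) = (s - 8)/(s + 1)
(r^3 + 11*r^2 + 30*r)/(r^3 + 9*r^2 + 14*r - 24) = r*(r + 5)/(r^2 + 3*r - 4)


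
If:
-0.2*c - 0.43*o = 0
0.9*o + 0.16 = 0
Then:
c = 0.38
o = -0.18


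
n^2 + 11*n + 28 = (n + 4)*(n + 7)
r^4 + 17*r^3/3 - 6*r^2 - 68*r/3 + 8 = (r - 2)*(r - 1/3)*(r + 2)*(r + 6)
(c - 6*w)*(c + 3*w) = c^2 - 3*c*w - 18*w^2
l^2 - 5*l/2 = l*(l - 5/2)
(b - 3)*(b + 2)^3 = b^4 + 3*b^3 - 6*b^2 - 28*b - 24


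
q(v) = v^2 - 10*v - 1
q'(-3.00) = -16.00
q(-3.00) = 38.00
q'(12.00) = 14.00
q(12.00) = 23.00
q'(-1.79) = -13.58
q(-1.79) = 20.10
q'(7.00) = 4.00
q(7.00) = -22.00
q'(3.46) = -3.08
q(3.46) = -23.63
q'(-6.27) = -22.54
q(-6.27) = 101.01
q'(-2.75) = -15.50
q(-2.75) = 34.06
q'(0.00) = -10.00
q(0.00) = -1.00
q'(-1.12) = -12.24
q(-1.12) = 11.45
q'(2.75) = -4.50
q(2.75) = -20.94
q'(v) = 2*v - 10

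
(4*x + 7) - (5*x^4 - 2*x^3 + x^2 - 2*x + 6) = -5*x^4 + 2*x^3 - x^2 + 6*x + 1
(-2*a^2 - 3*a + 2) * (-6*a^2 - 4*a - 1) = 12*a^4 + 26*a^3 + 2*a^2 - 5*a - 2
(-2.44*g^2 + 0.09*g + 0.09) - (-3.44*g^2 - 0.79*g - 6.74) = 1.0*g^2 + 0.88*g + 6.83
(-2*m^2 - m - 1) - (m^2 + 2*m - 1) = -3*m^2 - 3*m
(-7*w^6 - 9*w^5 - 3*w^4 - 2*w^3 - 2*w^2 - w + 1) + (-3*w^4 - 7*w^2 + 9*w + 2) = -7*w^6 - 9*w^5 - 6*w^4 - 2*w^3 - 9*w^2 + 8*w + 3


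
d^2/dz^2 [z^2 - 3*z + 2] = 2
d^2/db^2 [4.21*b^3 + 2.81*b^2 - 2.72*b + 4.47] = 25.26*b + 5.62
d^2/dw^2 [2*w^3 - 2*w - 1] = 12*w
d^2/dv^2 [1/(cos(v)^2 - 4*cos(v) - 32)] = (4*sin(v)^4 - 146*sin(v)^2 - 113*cos(v) - 3*cos(3*v) + 46)/(sin(v)^2 + 4*cos(v) + 31)^3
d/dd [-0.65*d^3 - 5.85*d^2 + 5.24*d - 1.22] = -1.95*d^2 - 11.7*d + 5.24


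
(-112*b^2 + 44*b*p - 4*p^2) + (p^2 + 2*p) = -112*b^2 + 44*b*p - 3*p^2 + 2*p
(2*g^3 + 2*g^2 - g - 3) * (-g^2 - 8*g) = -2*g^5 - 18*g^4 - 15*g^3 + 11*g^2 + 24*g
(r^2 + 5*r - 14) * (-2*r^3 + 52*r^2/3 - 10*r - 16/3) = -2*r^5 + 22*r^4/3 + 314*r^3/3 - 298*r^2 + 340*r/3 + 224/3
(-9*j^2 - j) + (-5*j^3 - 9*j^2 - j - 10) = -5*j^3 - 18*j^2 - 2*j - 10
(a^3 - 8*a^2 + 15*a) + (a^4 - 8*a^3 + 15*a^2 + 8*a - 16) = a^4 - 7*a^3 + 7*a^2 + 23*a - 16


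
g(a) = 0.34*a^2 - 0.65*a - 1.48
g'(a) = 0.68*a - 0.65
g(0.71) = -1.77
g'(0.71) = -0.17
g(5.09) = 4.02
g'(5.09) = 2.81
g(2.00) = -1.42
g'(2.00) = 0.71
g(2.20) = -1.26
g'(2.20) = 0.85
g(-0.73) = -0.82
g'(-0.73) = -1.15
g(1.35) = -1.74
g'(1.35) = 0.27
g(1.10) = -1.78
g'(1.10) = 0.10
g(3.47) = 0.36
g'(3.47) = 1.71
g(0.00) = -1.48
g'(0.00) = -0.65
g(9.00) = 20.21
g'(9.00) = 5.47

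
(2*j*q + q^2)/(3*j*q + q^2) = (2*j + q)/(3*j + q)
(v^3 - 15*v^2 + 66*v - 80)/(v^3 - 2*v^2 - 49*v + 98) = (v^2 - 13*v + 40)/(v^2 - 49)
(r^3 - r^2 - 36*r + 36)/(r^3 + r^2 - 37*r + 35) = (r^2 - 36)/(r^2 + 2*r - 35)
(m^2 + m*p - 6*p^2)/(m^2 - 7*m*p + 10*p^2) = (-m - 3*p)/(-m + 5*p)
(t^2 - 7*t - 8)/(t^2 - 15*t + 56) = (t + 1)/(t - 7)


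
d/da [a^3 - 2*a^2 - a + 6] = 3*a^2 - 4*a - 1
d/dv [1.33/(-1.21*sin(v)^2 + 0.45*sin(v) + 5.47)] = (3.2186*sin(v) - 0.5985)*cos(v)/(-1.21*sin(v)^2 + 0.45*sin(v) + 5.47)^2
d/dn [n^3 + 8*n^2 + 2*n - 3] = 3*n^2 + 16*n + 2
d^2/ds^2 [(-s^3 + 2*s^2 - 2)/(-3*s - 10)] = 2*(9*s^3 + 90*s^2 + 300*s - 182)/(27*s^3 + 270*s^2 + 900*s + 1000)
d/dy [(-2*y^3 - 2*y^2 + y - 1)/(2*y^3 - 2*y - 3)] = (4*y^4 + 4*y^3 + 28*y^2 + 12*y - 5)/(4*y^6 - 8*y^4 - 12*y^3 + 4*y^2 + 12*y + 9)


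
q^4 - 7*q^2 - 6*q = q*(q - 3)*(q + 1)*(q + 2)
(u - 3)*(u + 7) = u^2 + 4*u - 21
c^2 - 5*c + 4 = (c - 4)*(c - 1)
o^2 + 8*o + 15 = (o + 3)*(o + 5)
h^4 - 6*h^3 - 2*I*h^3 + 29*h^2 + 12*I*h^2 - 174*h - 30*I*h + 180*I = (h - 6)*(h - 6*I)*(h - I)*(h + 5*I)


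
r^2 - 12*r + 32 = (r - 8)*(r - 4)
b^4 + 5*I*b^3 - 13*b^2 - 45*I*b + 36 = (b - 3)*(b + 3)*(b + I)*(b + 4*I)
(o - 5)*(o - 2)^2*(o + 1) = o^4 - 8*o^3 + 15*o^2 + 4*o - 20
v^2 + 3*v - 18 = (v - 3)*(v + 6)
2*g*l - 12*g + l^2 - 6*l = (2*g + l)*(l - 6)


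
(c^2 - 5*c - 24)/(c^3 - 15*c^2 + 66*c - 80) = (c + 3)/(c^2 - 7*c + 10)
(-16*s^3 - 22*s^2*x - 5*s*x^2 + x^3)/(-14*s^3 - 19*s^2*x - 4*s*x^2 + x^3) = (-8*s + x)/(-7*s + x)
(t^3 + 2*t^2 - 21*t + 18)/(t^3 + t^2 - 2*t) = (t^2 + 3*t - 18)/(t*(t + 2))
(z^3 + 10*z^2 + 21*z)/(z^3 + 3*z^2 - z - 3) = z*(z + 7)/(z^2 - 1)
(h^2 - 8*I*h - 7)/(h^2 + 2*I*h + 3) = (h - 7*I)/(h + 3*I)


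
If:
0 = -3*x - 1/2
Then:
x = -1/6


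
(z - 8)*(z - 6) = z^2 - 14*z + 48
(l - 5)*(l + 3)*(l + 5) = l^3 + 3*l^2 - 25*l - 75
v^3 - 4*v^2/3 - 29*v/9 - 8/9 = (v - 8/3)*(v + 1/3)*(v + 1)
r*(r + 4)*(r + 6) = r^3 + 10*r^2 + 24*r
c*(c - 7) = c^2 - 7*c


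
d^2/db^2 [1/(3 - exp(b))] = (-exp(b) - 3)*exp(b)/(exp(b) - 3)^3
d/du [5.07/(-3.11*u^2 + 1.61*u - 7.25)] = (31.5354*u - 8.1627)/(3.11*u^2 - 1.61*u + 7.25)^2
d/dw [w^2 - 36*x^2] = 2*w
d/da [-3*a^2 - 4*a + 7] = -6*a - 4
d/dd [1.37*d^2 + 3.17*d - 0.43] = 2.74*d + 3.17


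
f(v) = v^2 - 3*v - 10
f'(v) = 2*v - 3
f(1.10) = -12.09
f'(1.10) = -0.80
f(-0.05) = -9.85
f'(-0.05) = -3.10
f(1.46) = -12.25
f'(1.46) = -0.08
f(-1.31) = -4.35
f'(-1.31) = -5.62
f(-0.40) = -8.64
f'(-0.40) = -3.80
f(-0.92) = -6.39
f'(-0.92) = -4.84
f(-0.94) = -6.30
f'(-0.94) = -4.88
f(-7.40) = 66.96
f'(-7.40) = -17.80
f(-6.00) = 44.00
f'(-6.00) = -15.00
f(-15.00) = 260.00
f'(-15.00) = -33.00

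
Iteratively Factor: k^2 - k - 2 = (k - 2)*(k + 1)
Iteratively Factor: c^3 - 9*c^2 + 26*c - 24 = (c - 3)*(c^2 - 6*c + 8) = (c - 4)*(c - 3)*(c - 2)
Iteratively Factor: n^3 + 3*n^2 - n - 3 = (n + 3)*(n^2 - 1) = (n - 1)*(n + 3)*(n + 1)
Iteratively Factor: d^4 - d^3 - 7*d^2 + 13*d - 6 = (d - 1)*(d^3 - 7*d + 6) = (d - 1)^2*(d^2 + d - 6) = (d - 1)^2*(d + 3)*(d - 2)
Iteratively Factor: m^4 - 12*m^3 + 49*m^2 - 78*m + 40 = (m - 5)*(m^3 - 7*m^2 + 14*m - 8) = (m - 5)*(m - 2)*(m^2 - 5*m + 4) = (m - 5)*(m - 4)*(m - 2)*(m - 1)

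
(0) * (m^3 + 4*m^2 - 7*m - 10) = 0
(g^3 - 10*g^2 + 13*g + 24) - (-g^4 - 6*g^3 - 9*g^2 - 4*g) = g^4 + 7*g^3 - g^2 + 17*g + 24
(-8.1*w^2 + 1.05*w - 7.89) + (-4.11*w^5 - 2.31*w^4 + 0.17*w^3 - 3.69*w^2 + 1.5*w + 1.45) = -4.11*w^5 - 2.31*w^4 + 0.17*w^3 - 11.79*w^2 + 2.55*w - 6.44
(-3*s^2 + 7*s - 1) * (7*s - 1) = -21*s^3 + 52*s^2 - 14*s + 1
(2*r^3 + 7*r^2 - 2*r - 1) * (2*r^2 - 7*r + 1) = 4*r^5 - 51*r^3 + 19*r^2 + 5*r - 1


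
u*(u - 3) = u^2 - 3*u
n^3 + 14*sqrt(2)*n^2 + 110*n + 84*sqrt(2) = (n + sqrt(2))*(n + 6*sqrt(2))*(n + 7*sqrt(2))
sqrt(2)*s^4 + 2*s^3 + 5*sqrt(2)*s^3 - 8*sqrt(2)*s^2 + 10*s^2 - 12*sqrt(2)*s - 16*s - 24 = (s - 2)*(s + 6)*(s + sqrt(2))*(sqrt(2)*s + sqrt(2))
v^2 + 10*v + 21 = (v + 3)*(v + 7)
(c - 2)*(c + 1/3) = c^2 - 5*c/3 - 2/3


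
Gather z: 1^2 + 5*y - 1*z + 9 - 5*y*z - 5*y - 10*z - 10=z*(-5*y - 11)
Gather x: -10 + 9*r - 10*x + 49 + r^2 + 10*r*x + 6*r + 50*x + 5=r^2 + 15*r + x*(10*r + 40) + 44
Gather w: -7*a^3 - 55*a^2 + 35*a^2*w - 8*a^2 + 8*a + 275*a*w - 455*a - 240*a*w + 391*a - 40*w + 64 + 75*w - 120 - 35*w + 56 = -7*a^3 - 63*a^2 - 56*a + w*(35*a^2 + 35*a)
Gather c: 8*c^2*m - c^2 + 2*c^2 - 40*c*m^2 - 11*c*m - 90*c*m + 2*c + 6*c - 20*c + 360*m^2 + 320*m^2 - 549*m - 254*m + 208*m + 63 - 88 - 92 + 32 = c^2*(8*m + 1) + c*(-40*m^2 - 101*m - 12) + 680*m^2 - 595*m - 85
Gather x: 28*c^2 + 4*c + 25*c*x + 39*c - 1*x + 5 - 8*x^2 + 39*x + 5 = 28*c^2 + 43*c - 8*x^2 + x*(25*c + 38) + 10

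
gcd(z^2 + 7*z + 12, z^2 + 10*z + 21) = z + 3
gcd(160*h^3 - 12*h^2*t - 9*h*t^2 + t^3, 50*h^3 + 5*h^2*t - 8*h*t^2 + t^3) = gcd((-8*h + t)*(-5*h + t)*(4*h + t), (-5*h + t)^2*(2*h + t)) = -5*h + t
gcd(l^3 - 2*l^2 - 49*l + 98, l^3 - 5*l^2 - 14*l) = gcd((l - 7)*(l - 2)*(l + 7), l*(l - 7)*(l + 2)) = l - 7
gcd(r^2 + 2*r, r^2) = r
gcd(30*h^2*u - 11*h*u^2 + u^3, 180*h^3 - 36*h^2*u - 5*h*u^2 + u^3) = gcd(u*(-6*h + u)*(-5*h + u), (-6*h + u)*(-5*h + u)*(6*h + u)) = 30*h^2 - 11*h*u + u^2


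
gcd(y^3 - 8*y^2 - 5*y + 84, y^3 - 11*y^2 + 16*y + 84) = y - 7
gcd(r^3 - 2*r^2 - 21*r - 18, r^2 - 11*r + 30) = r - 6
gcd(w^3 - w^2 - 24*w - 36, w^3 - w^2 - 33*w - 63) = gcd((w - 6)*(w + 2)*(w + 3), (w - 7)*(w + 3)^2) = w + 3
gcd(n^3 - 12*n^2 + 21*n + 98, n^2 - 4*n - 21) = n - 7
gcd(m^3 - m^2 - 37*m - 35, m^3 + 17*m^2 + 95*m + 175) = m + 5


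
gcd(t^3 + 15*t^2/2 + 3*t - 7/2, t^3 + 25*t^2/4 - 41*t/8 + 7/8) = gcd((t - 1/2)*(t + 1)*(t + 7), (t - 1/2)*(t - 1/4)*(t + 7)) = t^2 + 13*t/2 - 7/2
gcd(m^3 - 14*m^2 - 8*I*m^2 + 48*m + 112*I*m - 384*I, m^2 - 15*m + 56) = m - 8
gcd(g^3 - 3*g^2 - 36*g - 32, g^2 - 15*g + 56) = g - 8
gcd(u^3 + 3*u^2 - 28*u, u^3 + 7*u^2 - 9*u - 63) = u + 7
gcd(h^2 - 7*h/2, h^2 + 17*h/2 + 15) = 1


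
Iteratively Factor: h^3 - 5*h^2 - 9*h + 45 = (h - 3)*(h^2 - 2*h - 15) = (h - 3)*(h + 3)*(h - 5)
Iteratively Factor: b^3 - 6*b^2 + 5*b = (b - 5)*(b^2 - b) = (b - 5)*(b - 1)*(b)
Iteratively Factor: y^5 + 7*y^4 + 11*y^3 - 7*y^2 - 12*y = (y)*(y^4 + 7*y^3 + 11*y^2 - 7*y - 12) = y*(y - 1)*(y^3 + 8*y^2 + 19*y + 12) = y*(y - 1)*(y + 1)*(y^2 + 7*y + 12) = y*(y - 1)*(y + 1)*(y + 3)*(y + 4)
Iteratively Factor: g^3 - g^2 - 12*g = (g - 4)*(g^2 + 3*g) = g*(g - 4)*(g + 3)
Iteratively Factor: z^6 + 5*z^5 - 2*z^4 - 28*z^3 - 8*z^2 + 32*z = (z + 2)*(z^5 + 3*z^4 - 8*z^3 - 12*z^2 + 16*z) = (z - 1)*(z + 2)*(z^4 + 4*z^3 - 4*z^2 - 16*z) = (z - 1)*(z + 2)*(z + 4)*(z^3 - 4*z) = z*(z - 1)*(z + 2)*(z + 4)*(z^2 - 4) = z*(z - 2)*(z - 1)*(z + 2)*(z + 4)*(z + 2)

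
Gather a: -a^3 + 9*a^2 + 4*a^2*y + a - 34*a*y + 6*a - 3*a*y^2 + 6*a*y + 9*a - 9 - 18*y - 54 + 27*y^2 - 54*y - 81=-a^3 + a^2*(4*y + 9) + a*(-3*y^2 - 28*y + 16) + 27*y^2 - 72*y - 144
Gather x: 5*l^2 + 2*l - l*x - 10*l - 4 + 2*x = 5*l^2 - 8*l + x*(2 - l) - 4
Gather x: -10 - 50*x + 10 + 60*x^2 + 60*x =60*x^2 + 10*x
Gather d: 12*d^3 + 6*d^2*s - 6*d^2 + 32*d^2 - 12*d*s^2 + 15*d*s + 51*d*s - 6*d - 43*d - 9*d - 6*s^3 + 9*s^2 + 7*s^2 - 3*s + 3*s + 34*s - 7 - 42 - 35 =12*d^3 + d^2*(6*s + 26) + d*(-12*s^2 + 66*s - 58) - 6*s^3 + 16*s^2 + 34*s - 84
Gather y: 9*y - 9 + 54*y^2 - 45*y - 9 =54*y^2 - 36*y - 18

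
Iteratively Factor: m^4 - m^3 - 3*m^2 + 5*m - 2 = (m - 1)*(m^3 - 3*m + 2) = (m - 1)^2*(m^2 + m - 2) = (m - 1)^2*(m + 2)*(m - 1)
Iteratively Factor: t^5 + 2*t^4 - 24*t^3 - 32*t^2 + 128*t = (t)*(t^4 + 2*t^3 - 24*t^2 - 32*t + 128) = t*(t + 4)*(t^3 - 2*t^2 - 16*t + 32) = t*(t + 4)^2*(t^2 - 6*t + 8) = t*(t - 2)*(t + 4)^2*(t - 4)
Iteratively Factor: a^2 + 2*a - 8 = (a - 2)*(a + 4)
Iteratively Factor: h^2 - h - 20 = (h - 5)*(h + 4)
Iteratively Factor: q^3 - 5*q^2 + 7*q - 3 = (q - 1)*(q^2 - 4*q + 3) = (q - 3)*(q - 1)*(q - 1)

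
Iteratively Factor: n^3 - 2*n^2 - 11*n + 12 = (n - 1)*(n^2 - n - 12) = (n - 1)*(n + 3)*(n - 4)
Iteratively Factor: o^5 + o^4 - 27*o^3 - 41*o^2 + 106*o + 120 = (o + 3)*(o^4 - 2*o^3 - 21*o^2 + 22*o + 40) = (o - 5)*(o + 3)*(o^3 + 3*o^2 - 6*o - 8) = (o - 5)*(o + 3)*(o + 4)*(o^2 - o - 2) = (o - 5)*(o + 1)*(o + 3)*(o + 4)*(o - 2)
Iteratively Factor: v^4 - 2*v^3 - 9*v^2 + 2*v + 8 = (v - 1)*(v^3 - v^2 - 10*v - 8) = (v - 4)*(v - 1)*(v^2 + 3*v + 2) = (v - 4)*(v - 1)*(v + 2)*(v + 1)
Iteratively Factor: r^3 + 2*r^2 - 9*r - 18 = (r - 3)*(r^2 + 5*r + 6) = (r - 3)*(r + 2)*(r + 3)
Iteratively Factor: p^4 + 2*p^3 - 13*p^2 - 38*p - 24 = (p + 3)*(p^3 - p^2 - 10*p - 8) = (p - 4)*(p + 3)*(p^2 + 3*p + 2) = (p - 4)*(p + 2)*(p + 3)*(p + 1)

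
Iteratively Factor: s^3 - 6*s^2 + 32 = (s - 4)*(s^2 - 2*s - 8) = (s - 4)*(s + 2)*(s - 4)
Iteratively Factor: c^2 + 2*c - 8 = (c - 2)*(c + 4)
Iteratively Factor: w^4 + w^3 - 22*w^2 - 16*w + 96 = (w - 4)*(w^3 + 5*w^2 - 2*w - 24) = (w - 4)*(w + 4)*(w^2 + w - 6) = (w - 4)*(w - 2)*(w + 4)*(w + 3)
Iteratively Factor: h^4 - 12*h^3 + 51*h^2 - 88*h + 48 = (h - 1)*(h^3 - 11*h^2 + 40*h - 48) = (h - 4)*(h - 1)*(h^2 - 7*h + 12) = (h - 4)^2*(h - 1)*(h - 3)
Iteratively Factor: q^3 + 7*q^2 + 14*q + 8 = (q + 1)*(q^2 + 6*q + 8) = (q + 1)*(q + 4)*(q + 2)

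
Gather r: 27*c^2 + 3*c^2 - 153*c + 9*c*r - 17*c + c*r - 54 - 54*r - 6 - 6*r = 30*c^2 - 170*c + r*(10*c - 60) - 60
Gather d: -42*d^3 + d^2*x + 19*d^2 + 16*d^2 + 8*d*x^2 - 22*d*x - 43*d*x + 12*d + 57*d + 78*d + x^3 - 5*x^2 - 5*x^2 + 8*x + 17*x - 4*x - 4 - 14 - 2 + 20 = -42*d^3 + d^2*(x + 35) + d*(8*x^2 - 65*x + 147) + x^3 - 10*x^2 + 21*x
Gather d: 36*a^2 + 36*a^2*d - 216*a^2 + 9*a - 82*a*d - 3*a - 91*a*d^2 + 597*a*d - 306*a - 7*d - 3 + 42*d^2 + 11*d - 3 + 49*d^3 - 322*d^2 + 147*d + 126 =-180*a^2 - 300*a + 49*d^3 + d^2*(-91*a - 280) + d*(36*a^2 + 515*a + 151) + 120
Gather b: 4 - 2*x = 4 - 2*x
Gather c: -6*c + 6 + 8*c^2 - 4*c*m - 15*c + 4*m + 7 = 8*c^2 + c*(-4*m - 21) + 4*m + 13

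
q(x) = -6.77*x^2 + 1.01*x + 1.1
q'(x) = 1.01 - 13.54*x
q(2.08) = -26.09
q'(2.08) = -27.15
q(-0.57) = -1.68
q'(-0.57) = 8.73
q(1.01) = -4.79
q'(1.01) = -12.67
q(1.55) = -13.60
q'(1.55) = -19.98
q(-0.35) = -0.08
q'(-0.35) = 5.75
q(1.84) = -19.96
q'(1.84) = -23.90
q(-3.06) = -65.38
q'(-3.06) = 42.44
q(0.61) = -0.80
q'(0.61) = -7.25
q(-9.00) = -556.36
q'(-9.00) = 122.87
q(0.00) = 1.10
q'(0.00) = 1.01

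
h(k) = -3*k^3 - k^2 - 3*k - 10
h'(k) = -9*k^2 - 2*k - 3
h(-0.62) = -7.81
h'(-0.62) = -5.22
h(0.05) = -10.15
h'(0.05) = -3.12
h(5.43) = -536.08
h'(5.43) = -279.22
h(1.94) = -41.49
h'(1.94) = -40.75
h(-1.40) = 0.47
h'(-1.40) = -17.84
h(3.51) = -162.58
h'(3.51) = -120.90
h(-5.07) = 370.48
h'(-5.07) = -224.20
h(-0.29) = -9.14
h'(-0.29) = -3.18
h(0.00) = -10.00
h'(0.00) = -3.00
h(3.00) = -109.00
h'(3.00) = -90.00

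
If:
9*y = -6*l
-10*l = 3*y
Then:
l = 0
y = 0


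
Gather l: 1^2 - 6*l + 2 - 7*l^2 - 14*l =-7*l^2 - 20*l + 3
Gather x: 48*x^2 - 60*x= 48*x^2 - 60*x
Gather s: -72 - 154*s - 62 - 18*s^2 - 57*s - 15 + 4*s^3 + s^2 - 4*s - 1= 4*s^3 - 17*s^2 - 215*s - 150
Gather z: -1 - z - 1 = -z - 2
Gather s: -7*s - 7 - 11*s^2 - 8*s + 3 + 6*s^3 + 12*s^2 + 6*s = 6*s^3 + s^2 - 9*s - 4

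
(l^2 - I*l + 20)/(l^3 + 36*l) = (l^2 - I*l + 20)/(l*(l^2 + 36))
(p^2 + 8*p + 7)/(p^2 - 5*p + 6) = (p^2 + 8*p + 7)/(p^2 - 5*p + 6)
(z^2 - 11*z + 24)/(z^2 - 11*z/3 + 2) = 3*(z - 8)/(3*z - 2)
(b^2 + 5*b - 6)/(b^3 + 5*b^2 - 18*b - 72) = (b - 1)/(b^2 - b - 12)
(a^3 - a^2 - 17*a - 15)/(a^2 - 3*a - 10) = (a^2 + 4*a + 3)/(a + 2)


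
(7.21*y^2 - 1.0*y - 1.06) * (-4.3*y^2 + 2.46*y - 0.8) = -31.003*y^4 + 22.0366*y^3 - 3.67*y^2 - 1.8076*y + 0.848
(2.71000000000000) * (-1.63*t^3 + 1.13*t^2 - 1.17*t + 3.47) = -4.4173*t^3 + 3.0623*t^2 - 3.1707*t + 9.4037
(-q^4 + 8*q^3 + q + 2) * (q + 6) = -q^5 + 2*q^4 + 48*q^3 + q^2 + 8*q + 12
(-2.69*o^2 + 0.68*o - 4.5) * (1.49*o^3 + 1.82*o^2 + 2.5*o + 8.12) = -4.0081*o^5 - 3.8826*o^4 - 12.1924*o^3 - 28.3328*o^2 - 5.7284*o - 36.54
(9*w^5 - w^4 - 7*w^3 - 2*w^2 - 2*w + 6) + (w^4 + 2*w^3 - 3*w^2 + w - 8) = 9*w^5 - 5*w^3 - 5*w^2 - w - 2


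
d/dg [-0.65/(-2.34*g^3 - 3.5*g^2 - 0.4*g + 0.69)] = (-4.563*g^2 - 4.55*g - 0.26)/(2.34*g^3 + 3.5*g^2 + 0.4*g - 0.69)^2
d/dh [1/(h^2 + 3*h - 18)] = (-2*h - 3)/(h^2 + 3*h - 18)^2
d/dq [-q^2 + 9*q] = 9 - 2*q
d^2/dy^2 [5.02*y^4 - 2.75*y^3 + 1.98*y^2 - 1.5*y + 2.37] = 60.24*y^2 - 16.5*y + 3.96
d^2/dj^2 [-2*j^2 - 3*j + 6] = -4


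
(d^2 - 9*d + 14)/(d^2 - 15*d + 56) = (d - 2)/(d - 8)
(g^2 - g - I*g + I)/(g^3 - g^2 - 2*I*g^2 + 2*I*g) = (g - I)/(g*(g - 2*I))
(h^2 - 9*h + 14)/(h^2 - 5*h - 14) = (h - 2)/(h + 2)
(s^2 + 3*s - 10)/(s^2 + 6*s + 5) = (s - 2)/(s + 1)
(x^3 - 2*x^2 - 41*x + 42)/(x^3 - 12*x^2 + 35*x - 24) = (x^2 - x - 42)/(x^2 - 11*x + 24)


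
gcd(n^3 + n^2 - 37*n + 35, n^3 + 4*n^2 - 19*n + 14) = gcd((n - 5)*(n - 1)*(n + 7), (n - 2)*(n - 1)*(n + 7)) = n^2 + 6*n - 7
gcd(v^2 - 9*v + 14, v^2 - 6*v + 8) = v - 2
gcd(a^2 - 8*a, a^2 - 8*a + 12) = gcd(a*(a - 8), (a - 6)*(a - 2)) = 1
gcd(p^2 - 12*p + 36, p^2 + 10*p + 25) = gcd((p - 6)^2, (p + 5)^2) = 1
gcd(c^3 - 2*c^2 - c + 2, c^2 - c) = c - 1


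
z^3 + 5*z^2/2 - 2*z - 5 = (z + 5/2)*(z - sqrt(2))*(z + sqrt(2))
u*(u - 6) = u^2 - 6*u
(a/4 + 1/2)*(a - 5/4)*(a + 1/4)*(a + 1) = a^4/4 + a^3/2 - 21*a^2/64 - 47*a/64 - 5/32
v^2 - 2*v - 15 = (v - 5)*(v + 3)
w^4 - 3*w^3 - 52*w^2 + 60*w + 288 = (w - 8)*(w - 3)*(w + 2)*(w + 6)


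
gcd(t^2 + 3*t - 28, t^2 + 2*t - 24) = t - 4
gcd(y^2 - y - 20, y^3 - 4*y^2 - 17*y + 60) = y^2 - y - 20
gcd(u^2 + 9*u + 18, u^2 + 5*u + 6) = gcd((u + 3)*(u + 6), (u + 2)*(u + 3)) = u + 3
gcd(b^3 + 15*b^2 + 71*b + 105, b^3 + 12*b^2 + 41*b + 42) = b^2 + 10*b + 21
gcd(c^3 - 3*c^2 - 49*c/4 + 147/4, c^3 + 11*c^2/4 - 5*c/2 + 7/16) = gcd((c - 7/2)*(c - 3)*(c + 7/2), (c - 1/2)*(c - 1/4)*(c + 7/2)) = c + 7/2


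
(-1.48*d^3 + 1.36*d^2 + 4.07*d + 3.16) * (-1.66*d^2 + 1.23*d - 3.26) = 2.4568*d^5 - 4.078*d^4 - 0.258599999999999*d^3 - 4.6731*d^2 - 9.3814*d - 10.3016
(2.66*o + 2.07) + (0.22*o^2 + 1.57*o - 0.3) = 0.22*o^2 + 4.23*o + 1.77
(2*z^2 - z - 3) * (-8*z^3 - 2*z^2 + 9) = -16*z^5 + 4*z^4 + 26*z^3 + 24*z^2 - 9*z - 27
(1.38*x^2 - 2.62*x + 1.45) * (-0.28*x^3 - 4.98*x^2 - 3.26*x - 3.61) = -0.3864*x^5 - 6.1388*x^4 + 8.1428*x^3 - 3.6616*x^2 + 4.7312*x - 5.2345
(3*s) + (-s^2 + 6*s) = -s^2 + 9*s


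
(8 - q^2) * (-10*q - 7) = 10*q^3 + 7*q^2 - 80*q - 56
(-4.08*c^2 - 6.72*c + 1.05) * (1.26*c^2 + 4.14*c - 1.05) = -5.1408*c^4 - 25.3584*c^3 - 22.2138*c^2 + 11.403*c - 1.1025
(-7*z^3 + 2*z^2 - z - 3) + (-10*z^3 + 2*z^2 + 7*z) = -17*z^3 + 4*z^2 + 6*z - 3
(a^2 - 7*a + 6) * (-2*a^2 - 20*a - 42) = -2*a^4 - 6*a^3 + 86*a^2 + 174*a - 252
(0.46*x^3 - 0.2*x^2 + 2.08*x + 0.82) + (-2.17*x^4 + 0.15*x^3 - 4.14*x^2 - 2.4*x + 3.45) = -2.17*x^4 + 0.61*x^3 - 4.34*x^2 - 0.32*x + 4.27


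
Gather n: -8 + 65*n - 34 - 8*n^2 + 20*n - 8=-8*n^2 + 85*n - 50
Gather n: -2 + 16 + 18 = 32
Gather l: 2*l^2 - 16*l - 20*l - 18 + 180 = 2*l^2 - 36*l + 162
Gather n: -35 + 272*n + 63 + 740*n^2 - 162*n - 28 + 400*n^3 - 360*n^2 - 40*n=400*n^3 + 380*n^2 + 70*n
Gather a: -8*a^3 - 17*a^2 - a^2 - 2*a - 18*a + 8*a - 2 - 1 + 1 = -8*a^3 - 18*a^2 - 12*a - 2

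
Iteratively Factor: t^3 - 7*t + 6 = (t - 1)*(t^2 + t - 6) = (t - 1)*(t + 3)*(t - 2)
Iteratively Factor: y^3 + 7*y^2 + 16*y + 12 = (y + 3)*(y^2 + 4*y + 4) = (y + 2)*(y + 3)*(y + 2)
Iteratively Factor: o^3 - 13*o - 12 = (o + 1)*(o^2 - o - 12) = (o + 1)*(o + 3)*(o - 4)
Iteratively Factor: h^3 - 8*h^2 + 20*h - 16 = (h - 2)*(h^2 - 6*h + 8) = (h - 2)^2*(h - 4)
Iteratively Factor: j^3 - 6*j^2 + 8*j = (j - 2)*(j^2 - 4*j) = (j - 4)*(j - 2)*(j)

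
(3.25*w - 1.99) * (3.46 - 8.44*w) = -27.43*w^2 + 28.0406*w - 6.8854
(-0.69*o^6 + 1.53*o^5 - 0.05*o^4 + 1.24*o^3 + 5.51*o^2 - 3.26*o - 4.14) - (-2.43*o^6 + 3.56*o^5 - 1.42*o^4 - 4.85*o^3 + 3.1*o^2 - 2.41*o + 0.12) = 1.74*o^6 - 2.03*o^5 + 1.37*o^4 + 6.09*o^3 + 2.41*o^2 - 0.85*o - 4.26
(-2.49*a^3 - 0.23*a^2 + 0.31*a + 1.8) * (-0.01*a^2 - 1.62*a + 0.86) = 0.0249*a^5 + 4.0361*a^4 - 1.7719*a^3 - 0.718*a^2 - 2.6494*a + 1.548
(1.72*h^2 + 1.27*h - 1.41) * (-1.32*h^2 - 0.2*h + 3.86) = -2.2704*h^4 - 2.0204*h^3 + 8.2464*h^2 + 5.1842*h - 5.4426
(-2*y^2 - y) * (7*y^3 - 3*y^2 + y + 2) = -14*y^5 - y^4 + y^3 - 5*y^2 - 2*y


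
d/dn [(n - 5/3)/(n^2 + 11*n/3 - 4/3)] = (-9*n^2 + 30*n + 43)/(9*n^4 + 66*n^3 + 97*n^2 - 88*n + 16)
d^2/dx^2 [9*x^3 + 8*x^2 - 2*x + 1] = 54*x + 16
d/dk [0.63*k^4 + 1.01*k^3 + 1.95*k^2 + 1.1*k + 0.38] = 2.52*k^3 + 3.03*k^2 + 3.9*k + 1.1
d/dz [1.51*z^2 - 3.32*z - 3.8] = 3.02*z - 3.32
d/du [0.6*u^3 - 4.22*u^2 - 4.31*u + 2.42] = 1.8*u^2 - 8.44*u - 4.31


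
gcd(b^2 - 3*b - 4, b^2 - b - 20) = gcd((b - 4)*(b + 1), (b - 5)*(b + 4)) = 1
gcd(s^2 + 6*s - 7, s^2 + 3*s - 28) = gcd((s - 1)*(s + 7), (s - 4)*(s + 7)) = s + 7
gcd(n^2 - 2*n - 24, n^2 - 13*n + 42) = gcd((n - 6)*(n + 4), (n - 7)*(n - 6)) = n - 6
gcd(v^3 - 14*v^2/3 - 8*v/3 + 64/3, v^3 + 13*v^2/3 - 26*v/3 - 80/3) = v^2 - 2*v/3 - 16/3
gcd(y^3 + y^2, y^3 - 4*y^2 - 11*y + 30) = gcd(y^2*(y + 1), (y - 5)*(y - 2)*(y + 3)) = 1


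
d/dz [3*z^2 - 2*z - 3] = 6*z - 2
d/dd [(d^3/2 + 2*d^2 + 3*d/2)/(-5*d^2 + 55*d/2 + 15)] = 2*(-d^4 + 11*d^3 + 34*d^2 + 24*d + 9)/(5*(4*d^4 - 44*d^3 + 97*d^2 + 132*d + 36))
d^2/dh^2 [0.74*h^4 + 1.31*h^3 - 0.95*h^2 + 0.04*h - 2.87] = 8.88*h^2 + 7.86*h - 1.9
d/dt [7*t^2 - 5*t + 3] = 14*t - 5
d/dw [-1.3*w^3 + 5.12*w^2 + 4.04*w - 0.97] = -3.9*w^2 + 10.24*w + 4.04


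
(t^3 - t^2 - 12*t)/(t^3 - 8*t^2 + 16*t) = (t + 3)/(t - 4)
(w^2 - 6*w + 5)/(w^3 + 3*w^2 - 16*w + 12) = (w - 5)/(w^2 + 4*w - 12)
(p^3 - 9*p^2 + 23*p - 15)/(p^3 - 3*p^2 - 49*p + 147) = (p^2 - 6*p + 5)/(p^2 - 49)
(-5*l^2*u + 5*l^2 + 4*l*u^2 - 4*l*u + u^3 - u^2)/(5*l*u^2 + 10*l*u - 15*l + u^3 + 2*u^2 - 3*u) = (-l + u)/(u + 3)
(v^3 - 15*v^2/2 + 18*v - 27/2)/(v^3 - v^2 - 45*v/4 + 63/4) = 2*(v - 3)/(2*v + 7)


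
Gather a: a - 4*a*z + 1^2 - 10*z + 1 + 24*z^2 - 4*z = a*(1 - 4*z) + 24*z^2 - 14*z + 2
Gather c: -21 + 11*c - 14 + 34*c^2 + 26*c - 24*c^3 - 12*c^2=-24*c^3 + 22*c^2 + 37*c - 35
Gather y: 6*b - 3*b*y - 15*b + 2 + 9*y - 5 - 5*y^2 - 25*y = -9*b - 5*y^2 + y*(-3*b - 16) - 3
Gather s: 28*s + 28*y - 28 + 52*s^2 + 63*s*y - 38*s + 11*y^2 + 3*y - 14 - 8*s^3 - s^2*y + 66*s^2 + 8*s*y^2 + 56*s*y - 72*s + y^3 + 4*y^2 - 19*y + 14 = -8*s^3 + s^2*(118 - y) + s*(8*y^2 + 119*y - 82) + y^3 + 15*y^2 + 12*y - 28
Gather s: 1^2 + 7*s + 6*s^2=6*s^2 + 7*s + 1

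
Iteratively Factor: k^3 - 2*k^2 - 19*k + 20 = (k + 4)*(k^2 - 6*k + 5) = (k - 1)*(k + 4)*(k - 5)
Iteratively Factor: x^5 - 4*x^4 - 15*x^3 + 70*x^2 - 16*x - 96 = (x + 1)*(x^4 - 5*x^3 - 10*x^2 + 80*x - 96) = (x + 1)*(x + 4)*(x^3 - 9*x^2 + 26*x - 24) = (x - 3)*(x + 1)*(x + 4)*(x^2 - 6*x + 8) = (x - 4)*(x - 3)*(x + 1)*(x + 4)*(x - 2)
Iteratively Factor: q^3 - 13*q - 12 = (q + 1)*(q^2 - q - 12) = (q - 4)*(q + 1)*(q + 3)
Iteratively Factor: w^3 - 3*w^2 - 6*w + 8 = (w + 2)*(w^2 - 5*w + 4) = (w - 4)*(w + 2)*(w - 1)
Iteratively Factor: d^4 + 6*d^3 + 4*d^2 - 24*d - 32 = (d + 4)*(d^3 + 2*d^2 - 4*d - 8) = (d - 2)*(d + 4)*(d^2 + 4*d + 4) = (d - 2)*(d + 2)*(d + 4)*(d + 2)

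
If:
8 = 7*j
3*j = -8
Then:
No Solution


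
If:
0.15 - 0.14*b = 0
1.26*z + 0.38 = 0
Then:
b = 1.07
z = -0.30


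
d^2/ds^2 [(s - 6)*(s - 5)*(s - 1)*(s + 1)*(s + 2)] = 20*s^3 - 108*s^2 + 42*s + 138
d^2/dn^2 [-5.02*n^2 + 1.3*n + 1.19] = -10.0400000000000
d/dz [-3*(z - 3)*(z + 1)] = 6 - 6*z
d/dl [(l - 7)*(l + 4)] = 2*l - 3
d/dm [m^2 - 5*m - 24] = 2*m - 5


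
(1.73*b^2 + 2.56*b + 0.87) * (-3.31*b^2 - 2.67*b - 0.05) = -5.7263*b^4 - 13.0927*b^3 - 9.8014*b^2 - 2.4509*b - 0.0435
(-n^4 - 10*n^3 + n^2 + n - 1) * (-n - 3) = n^5 + 13*n^4 + 29*n^3 - 4*n^2 - 2*n + 3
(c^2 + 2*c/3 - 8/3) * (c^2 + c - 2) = c^4 + 5*c^3/3 - 4*c^2 - 4*c + 16/3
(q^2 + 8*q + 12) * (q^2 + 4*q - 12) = q^4 + 12*q^3 + 32*q^2 - 48*q - 144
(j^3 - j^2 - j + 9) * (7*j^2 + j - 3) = 7*j^5 - 6*j^4 - 11*j^3 + 65*j^2 + 12*j - 27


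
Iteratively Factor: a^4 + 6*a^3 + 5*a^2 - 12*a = (a)*(a^3 + 6*a^2 + 5*a - 12) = a*(a + 4)*(a^2 + 2*a - 3) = a*(a - 1)*(a + 4)*(a + 3)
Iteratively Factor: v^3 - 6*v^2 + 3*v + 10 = (v + 1)*(v^2 - 7*v + 10) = (v - 2)*(v + 1)*(v - 5)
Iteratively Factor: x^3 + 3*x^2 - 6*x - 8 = (x - 2)*(x^2 + 5*x + 4) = (x - 2)*(x + 1)*(x + 4)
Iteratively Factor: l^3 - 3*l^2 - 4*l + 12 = (l + 2)*(l^2 - 5*l + 6) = (l - 2)*(l + 2)*(l - 3)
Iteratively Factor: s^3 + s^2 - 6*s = (s - 2)*(s^2 + 3*s) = s*(s - 2)*(s + 3)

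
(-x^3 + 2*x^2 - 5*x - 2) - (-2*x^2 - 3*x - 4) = -x^3 + 4*x^2 - 2*x + 2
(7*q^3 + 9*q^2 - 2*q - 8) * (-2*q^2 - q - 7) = -14*q^5 - 25*q^4 - 54*q^3 - 45*q^2 + 22*q + 56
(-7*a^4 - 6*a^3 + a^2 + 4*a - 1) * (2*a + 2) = -14*a^5 - 26*a^4 - 10*a^3 + 10*a^2 + 6*a - 2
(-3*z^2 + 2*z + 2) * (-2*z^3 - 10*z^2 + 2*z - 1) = 6*z^5 + 26*z^4 - 30*z^3 - 13*z^2 + 2*z - 2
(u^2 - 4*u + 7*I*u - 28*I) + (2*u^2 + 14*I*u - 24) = 3*u^2 - 4*u + 21*I*u - 24 - 28*I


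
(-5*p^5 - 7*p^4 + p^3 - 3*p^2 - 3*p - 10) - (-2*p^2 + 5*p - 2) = -5*p^5 - 7*p^4 + p^3 - p^2 - 8*p - 8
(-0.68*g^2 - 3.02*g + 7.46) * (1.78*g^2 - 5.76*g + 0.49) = -1.2104*g^4 - 1.4588*g^3 + 30.3408*g^2 - 44.4494*g + 3.6554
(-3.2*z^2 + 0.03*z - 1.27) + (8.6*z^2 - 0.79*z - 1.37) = 5.4*z^2 - 0.76*z - 2.64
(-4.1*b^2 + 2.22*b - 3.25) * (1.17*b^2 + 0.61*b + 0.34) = -4.797*b^4 + 0.0964*b^3 - 3.8423*b^2 - 1.2277*b - 1.105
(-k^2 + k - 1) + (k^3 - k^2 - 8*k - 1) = k^3 - 2*k^2 - 7*k - 2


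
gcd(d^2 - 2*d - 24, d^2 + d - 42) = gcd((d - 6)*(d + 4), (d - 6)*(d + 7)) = d - 6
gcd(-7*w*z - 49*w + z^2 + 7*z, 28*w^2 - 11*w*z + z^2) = -7*w + z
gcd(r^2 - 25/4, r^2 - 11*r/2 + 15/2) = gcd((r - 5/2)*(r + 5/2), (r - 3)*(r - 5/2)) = r - 5/2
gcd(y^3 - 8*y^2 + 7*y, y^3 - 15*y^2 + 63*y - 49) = y^2 - 8*y + 7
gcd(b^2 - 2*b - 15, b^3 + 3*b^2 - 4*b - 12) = b + 3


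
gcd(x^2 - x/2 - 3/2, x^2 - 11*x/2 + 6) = x - 3/2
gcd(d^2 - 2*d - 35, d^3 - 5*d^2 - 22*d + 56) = d - 7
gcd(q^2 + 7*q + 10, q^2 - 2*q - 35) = q + 5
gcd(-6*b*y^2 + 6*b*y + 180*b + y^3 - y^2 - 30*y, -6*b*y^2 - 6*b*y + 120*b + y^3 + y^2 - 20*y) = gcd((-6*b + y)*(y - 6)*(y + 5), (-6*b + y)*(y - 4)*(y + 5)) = -6*b*y - 30*b + y^2 + 5*y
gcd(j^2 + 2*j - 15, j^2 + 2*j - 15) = j^2 + 2*j - 15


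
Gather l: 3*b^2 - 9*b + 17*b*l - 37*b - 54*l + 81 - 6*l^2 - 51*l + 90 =3*b^2 - 46*b - 6*l^2 + l*(17*b - 105) + 171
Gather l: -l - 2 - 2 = -l - 4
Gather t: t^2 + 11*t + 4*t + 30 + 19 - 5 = t^2 + 15*t + 44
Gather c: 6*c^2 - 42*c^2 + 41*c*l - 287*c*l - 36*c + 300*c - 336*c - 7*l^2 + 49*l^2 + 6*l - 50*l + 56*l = -36*c^2 + c*(-246*l - 72) + 42*l^2 + 12*l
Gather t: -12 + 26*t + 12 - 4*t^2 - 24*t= -4*t^2 + 2*t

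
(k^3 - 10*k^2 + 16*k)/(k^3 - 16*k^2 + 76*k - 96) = k/(k - 6)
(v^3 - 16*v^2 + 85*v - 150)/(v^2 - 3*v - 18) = (v^2 - 10*v + 25)/(v + 3)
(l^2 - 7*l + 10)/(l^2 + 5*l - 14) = (l - 5)/(l + 7)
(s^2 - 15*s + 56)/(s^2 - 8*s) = (s - 7)/s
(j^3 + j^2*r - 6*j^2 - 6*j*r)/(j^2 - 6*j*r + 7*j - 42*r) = j*(j^2 + j*r - 6*j - 6*r)/(j^2 - 6*j*r + 7*j - 42*r)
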